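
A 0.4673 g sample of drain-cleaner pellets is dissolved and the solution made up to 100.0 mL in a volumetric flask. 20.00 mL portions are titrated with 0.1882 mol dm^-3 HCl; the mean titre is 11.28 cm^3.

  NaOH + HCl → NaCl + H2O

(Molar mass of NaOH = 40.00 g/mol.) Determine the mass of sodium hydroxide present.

0.4246 g

n(HCl) per titration = 0.01128 × 0.1882 = 2.123 × 10^-3 mol
n(NaOH) in each aliquot = 2.123 × 10^-3 mol (1:1 ratio)
n(NaOH) in the whole flask = 2.123 × 10^-3 × 100.0/20.00 = 0.01061 mol
mass of NaOH = 0.01061 × 40.00 = 0.4246 g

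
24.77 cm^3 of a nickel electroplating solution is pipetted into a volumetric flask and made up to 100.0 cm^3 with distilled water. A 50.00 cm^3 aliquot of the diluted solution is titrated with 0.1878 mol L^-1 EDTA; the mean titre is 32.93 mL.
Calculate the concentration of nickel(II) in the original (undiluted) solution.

0.4993 mol/L

Ni^2+ + EDTA^4- → [Ni(EDTA)]^2-
n(EDTA) = 0.03293 × 0.1878 = 6.184 × 10^-3 mol
n(Ni2+) in the aliquot = 6.184 × 10^-3 mol (1:1 ratio)
[Ni2+]_dilute = 6.184 × 10^-3 / 0.05000 = 0.1237 mol/L
Dilution factor = 100.0 / 24.77 = 4.037
[Ni2+]_stock = 0.1237 × 4.037 = 0.4993 mol/L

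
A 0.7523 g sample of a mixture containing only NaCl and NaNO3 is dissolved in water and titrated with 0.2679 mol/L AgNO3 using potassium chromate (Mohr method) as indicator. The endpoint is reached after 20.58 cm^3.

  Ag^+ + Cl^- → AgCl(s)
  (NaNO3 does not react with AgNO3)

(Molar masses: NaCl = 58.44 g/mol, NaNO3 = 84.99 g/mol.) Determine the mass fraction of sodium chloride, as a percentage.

n(AgNO3) = 0.02058 × 0.2679 = 5.513 × 10^-3 mol
Let x = n(NaCl), y = n(NaNO3).
Titrant: 1x = 5.513 × 10^-3;  mass: 58.44x + 84.99y = 0.7523
Solving, x = 5.513 × 10^-3 mol, y = 5.061 × 10^-3 mol
mass of NaCl = 5.513 × 10^-3 × 58.44 = 0.3222 g
% NaCl = 0.3222 / 0.7523 × 100 = 42.83 %

42.83 %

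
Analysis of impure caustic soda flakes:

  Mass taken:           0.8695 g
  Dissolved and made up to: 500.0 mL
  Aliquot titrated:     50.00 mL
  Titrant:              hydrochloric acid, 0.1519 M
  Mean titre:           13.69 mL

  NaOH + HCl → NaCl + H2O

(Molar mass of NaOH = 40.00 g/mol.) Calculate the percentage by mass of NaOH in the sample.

95.66 %

n(HCl) per titration = 0.01369 × 0.1519 = 2.080 × 10^-3 mol
n(NaOH) in each aliquot = 2.080 × 10^-3 mol (1:1 ratio)
n(NaOH) in the whole flask = 2.080 × 10^-3 × 500.0/50.00 = 0.02080 mol
mass of NaOH = 0.02080 × 40.00 = 0.8318 g
% NaOH = 0.8318 / 0.8695 × 100 = 95.66 %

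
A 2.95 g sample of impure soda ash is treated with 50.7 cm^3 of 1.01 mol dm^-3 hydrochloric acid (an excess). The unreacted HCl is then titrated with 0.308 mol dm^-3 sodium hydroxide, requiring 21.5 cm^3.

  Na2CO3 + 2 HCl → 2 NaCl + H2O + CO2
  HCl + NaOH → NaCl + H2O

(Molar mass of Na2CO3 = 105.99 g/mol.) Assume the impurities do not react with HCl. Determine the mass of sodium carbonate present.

n(HCl) added = 0.0507 × 1.01 = 0.0512 mol
n(NaOH) used in back-titration = 0.0215 × 0.308 = 6.62 × 10^-3 mol
n(HCl) left over = 6.62 × 10^-3 mol (1:1 ratio)
n(HCl) consumed by analyte = 0.0512 − 6.62 × 10^-3 = 0.0446 mol
From the 1:2 ratio, n(Na2CO3) = 1/2 × 0.0446 = 0.0223 mol
mass of Na2CO3 = 0.0223 × 105.99 = 2.36 g

2.36 g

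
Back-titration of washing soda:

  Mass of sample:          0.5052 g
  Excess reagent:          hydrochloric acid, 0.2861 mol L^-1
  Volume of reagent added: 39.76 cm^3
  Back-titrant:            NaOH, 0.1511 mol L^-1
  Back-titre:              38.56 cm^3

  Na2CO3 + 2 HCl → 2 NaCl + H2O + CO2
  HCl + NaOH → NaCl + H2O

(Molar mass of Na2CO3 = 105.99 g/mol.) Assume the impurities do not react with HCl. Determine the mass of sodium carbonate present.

n(HCl) added = 0.03976 × 0.2861 = 0.01138 mol
n(NaOH) used in back-titration = 0.03856 × 0.1511 = 5.826 × 10^-3 mol
n(HCl) left over = 5.826 × 10^-3 mol (1:1 ratio)
n(HCl) consumed by analyte = 0.01138 − 5.826 × 10^-3 = 5.549 × 10^-3 mol
From the 1:2 ratio, n(Na2CO3) = 1/2 × 5.549 × 10^-3 = 2.774 × 10^-3 mol
mass of Na2CO3 = 2.774 × 10^-3 × 105.99 = 0.2941 g

0.2941 g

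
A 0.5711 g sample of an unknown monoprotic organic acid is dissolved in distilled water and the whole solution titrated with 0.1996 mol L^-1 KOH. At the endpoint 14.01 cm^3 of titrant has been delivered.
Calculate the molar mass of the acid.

204.2 g/mol

n(KOH) = 0.01401 L × 0.1996 mol/L = 2.796 × 10^-3 mol
n(HA) = 2.796 × 10^-3 mol (1:1 ratio)
M = m / n = 0.5711 g / 2.796 × 10^-3 mol = 204.2 g/mol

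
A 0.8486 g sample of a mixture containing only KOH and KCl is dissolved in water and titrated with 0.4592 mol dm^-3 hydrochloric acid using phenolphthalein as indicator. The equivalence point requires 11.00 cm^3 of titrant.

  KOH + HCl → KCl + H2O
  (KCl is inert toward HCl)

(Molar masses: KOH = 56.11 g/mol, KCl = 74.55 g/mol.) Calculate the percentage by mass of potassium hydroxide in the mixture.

n(HCl) = 0.01100 × 0.4592 = 5.051 × 10^-3 mol
Let x = n(KOH), y = n(KCl).
Titrant: 1x = 5.051 × 10^-3;  mass: 56.11x + 74.55y = 0.8486
Solving, x = 5.051 × 10^-3 mol, y = 7.581 × 10^-3 mol
mass of KOH = 5.051 × 10^-3 × 56.11 = 0.2834 g
% KOH = 0.2834 / 0.8486 × 100 = 33.40 %

33.40 %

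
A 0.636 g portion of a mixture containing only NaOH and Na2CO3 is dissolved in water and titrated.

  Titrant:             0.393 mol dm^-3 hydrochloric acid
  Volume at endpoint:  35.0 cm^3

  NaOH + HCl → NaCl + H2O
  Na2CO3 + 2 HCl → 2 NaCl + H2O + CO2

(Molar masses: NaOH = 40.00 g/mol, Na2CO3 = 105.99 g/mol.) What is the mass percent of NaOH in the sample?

45.0 %

n(HCl) = 0.0350 × 0.393 = 0.0138 mol
Let x = n(NaOH), y = n(Na2CO3).
Titrant: 1x + 2y = 0.0138;  mass: 40.00x + 105.99y = 0.636
Solving, x = 7.15 × 10^-3 mol, y = 3.30 × 10^-3 mol
mass of NaOH = 7.15 × 10^-3 × 40.00 = 0.286 g
% NaOH = 0.286 / 0.636 × 100 = 45.0 %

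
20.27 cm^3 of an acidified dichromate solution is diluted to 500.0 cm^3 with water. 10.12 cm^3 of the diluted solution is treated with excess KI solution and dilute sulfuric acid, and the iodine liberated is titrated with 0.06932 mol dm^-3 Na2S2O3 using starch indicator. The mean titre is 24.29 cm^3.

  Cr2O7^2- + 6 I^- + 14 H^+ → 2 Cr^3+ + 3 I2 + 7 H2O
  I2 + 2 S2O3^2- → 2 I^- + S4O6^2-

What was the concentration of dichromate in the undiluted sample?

0.6840 mol/L

n(S2O3^2-) = 0.02429 × 0.06932 = 1.684 × 10^-3 mol
n(I2) = n(S2O3^2-)/2 = 8.419 × 10^-4 mol
From the 1:3 ratio, n(Cr2O7^2-) in the aliquot = 1/3 × 8.419 × 10^-4 = 2.806 × 10^-4 mol
[Cr2O7^2-]_dilute = 2.806 × 10^-4 / 0.01012 = 0.02773 mol/L
[Cr2O7^2-]_original = 0.02773 × 500.0/20.27 = 0.6840 mol/L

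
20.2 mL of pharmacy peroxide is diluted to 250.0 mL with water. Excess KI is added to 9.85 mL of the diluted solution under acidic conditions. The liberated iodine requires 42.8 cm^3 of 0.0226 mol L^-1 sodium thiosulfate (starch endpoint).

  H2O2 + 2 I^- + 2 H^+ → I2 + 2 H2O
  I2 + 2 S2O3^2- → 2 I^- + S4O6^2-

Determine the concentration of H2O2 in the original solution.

0.608 mol/L

n(S2O3^2-) = 0.0428 × 0.0226 = 9.67 × 10^-4 mol
n(I2) = n(S2O3^2-)/2 = 4.84 × 10^-4 mol
n(H2O2) in the aliquot = 4.84 × 10^-4 mol (1:1 ratio)
[H2O2]_dilute = 4.84 × 10^-4 / 0.00985 = 0.0491 mol/L
[H2O2]_original = 0.0491 × 250.0/20.2 = 0.608 mol/L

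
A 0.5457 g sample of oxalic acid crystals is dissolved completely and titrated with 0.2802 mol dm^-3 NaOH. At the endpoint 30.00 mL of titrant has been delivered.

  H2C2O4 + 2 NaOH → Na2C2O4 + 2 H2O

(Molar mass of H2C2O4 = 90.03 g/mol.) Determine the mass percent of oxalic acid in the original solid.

69.34 %

n(NaOH) = 0.03000 L × 0.2802 mol/L = 8.406 × 10^-3 mol
From the 1:2 ratio, n(H2C2O4) = 1/2 × 8.406 × 10^-3 = 4.203 × 10^-3 mol
mass of H2C2O4 = 4.203 × 10^-3 × 90.03 g/mol = 0.3784 g
% H2C2O4 = 0.3784 / 0.5457 × 100 = 69.34 %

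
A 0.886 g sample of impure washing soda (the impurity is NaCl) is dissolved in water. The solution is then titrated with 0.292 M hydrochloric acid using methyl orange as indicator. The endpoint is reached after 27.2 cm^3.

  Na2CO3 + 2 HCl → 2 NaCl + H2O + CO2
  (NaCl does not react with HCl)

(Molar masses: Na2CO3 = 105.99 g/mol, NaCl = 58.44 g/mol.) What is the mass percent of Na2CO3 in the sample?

n(HCl) = 0.0272 × 0.292 = 7.94 × 10^-3 mol
Let x = n(Na2CO3), y = n(NaCl).
Titrant: 2x = 7.94 × 10^-3;  mass: 105.99x + 58.44y = 0.886
Solving, x = 3.97 × 10^-3 mol, y = 7.96 × 10^-3 mol
mass of Na2CO3 = 3.97 × 10^-3 × 105.99 = 0.421 g
% Na2CO3 = 0.421 / 0.886 × 100 = 47.5 %

47.5 %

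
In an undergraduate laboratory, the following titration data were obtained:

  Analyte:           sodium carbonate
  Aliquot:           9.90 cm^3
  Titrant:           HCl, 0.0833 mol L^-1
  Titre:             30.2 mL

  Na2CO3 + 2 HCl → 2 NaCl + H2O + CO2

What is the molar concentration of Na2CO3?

0.127 mol/L

n(HCl) = 0.0302 L × 0.0833 mol/L = 2.52 × 10^-3 mol
From the 1:2 mole ratio, n(Na2CO3) = 1/2 × 2.52 × 10^-3 = 1.26 × 10^-3 mol
[Na2CO3] = 1.26 × 10^-3 mol / 0.00990 L = 0.127 mol/L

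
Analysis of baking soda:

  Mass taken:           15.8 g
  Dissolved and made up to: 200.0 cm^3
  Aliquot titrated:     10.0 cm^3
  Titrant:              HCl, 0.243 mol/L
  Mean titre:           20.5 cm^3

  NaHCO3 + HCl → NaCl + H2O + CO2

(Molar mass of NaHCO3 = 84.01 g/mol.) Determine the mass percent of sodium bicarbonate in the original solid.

n(HCl) per titration = 0.0205 × 0.243 = 4.98 × 10^-3 mol
n(NaHCO3) in each aliquot = 4.98 × 10^-3 mol (1:1 ratio)
n(NaHCO3) in the whole flask = 4.98 × 10^-3 × 200.0/10.0 = 0.0996 mol
mass of NaHCO3 = 0.0996 × 84.01 = 8.37 g
% NaHCO3 = 8.37 / 15.8 × 100 = 53.0 %

53.0 %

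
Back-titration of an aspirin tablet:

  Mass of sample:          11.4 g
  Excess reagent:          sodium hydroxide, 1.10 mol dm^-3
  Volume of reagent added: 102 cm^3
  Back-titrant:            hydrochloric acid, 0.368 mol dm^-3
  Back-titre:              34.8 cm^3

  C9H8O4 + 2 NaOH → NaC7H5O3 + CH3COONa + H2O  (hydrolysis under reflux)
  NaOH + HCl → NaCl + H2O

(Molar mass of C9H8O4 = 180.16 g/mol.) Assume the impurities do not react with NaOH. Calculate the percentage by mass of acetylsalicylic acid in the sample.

78.5 %

n(NaOH) added = 0.102 × 1.10 = 0.112 mol
n(HCl) used in back-titration = 0.0348 × 0.368 = 0.0128 mol
n(NaOH) left over = 0.0128 mol (1:1 ratio)
n(NaOH) consumed by analyte = 0.112 − 0.0128 = 0.0994 mol
From the 1:2 ratio, n(C9H8O4) = 1/2 × 0.0994 = 0.0497 mol
mass of C9H8O4 = 0.0497 × 180.16 = 8.95 g
% C9H8O4 = 8.95 / 11.4 × 100 = 78.5 %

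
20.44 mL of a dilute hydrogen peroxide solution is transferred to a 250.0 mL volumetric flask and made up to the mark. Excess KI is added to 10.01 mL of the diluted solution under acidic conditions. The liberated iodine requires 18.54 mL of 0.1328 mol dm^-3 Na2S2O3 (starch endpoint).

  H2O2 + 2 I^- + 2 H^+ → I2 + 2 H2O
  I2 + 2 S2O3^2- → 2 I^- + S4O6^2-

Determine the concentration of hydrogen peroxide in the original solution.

1.504 mol/L

n(S2O3^2-) = 0.01854 × 0.1328 = 2.462 × 10^-3 mol
n(I2) = n(S2O3^2-)/2 = 1.231 × 10^-3 mol
n(H2O2) in the aliquot = 1.231 × 10^-3 mol (1:1 ratio)
[H2O2]_dilute = 1.231 × 10^-3 / 0.01001 = 0.1230 mol/L
[H2O2]_original = 0.1230 × 250.0/20.44 = 1.504 mol/L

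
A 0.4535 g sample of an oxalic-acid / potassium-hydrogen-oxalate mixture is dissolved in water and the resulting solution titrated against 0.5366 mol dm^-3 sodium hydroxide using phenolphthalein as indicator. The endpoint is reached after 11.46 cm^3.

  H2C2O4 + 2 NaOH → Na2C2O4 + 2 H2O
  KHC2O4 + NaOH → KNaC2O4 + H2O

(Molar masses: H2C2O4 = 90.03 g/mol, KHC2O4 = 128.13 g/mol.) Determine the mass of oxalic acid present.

n(NaOH) = 0.01146 × 0.5366 = 6.149 × 10^-3 mol
Let x = n(H2C2O4), y = n(KHC2O4).
Titrant: 2x + 1y = 6.149 × 10^-3;  mass: 90.03x + 128.13y = 0.4535
Solving, x = 2.012 × 10^-3 mol, y = 2.126 × 10^-3 mol
mass of H2C2O4 = 2.012 × 10^-3 × 90.03 = 0.1811 g

0.1811 g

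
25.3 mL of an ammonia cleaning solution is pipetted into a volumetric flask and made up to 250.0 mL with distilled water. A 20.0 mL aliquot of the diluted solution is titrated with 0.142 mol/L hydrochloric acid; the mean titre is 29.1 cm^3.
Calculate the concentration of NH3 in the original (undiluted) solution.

2.04 mol/L

NH3 + HCl → NH4Cl
n(HCl) = 0.0291 × 0.142 = 4.13 × 10^-3 mol
n(NH3) in the aliquot = 4.13 × 10^-3 mol (1:1 ratio)
[NH3]_dilute = 4.13 × 10^-3 / 0.0200 = 0.207 mol/L
Dilution factor = 250.0 / 25.3 = 9.881
[NH3]_stock = 0.207 × 9.881 = 2.04 mol/L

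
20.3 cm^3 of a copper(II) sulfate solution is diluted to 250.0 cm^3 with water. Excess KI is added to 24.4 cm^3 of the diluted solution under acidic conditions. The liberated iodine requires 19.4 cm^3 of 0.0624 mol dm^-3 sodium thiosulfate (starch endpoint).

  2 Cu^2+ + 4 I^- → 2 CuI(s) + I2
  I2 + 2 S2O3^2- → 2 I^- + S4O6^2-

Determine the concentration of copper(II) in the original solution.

n(S2O3^2-) = 0.0194 × 0.0624 = 1.21 × 10^-3 mol
n(I2) = n(S2O3^2-)/2 = 6.05 × 10^-4 mol
From the 2:1 ratio, n(Cu2+) in the aliquot = 2/1 × 6.05 × 10^-4 = 1.21 × 10^-3 mol
[Cu2+]_dilute = 1.21 × 10^-3 / 0.0244 = 0.0496 mol/L
[Cu2+]_original = 0.0496 × 250.0/20.3 = 0.611 mol/L

0.611 mol/L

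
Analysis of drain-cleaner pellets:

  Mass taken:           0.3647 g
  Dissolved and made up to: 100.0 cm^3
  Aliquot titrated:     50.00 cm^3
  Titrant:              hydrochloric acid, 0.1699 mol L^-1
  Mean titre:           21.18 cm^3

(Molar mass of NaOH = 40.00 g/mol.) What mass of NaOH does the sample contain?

0.2879 g

NaOH + HCl → NaCl + H2O
n(HCl) per titration = 0.02118 × 0.1699 = 3.598 × 10^-3 mol
n(NaOH) in each aliquot = 3.598 × 10^-3 mol (1:1 ratio)
n(NaOH) in the whole flask = 3.598 × 10^-3 × 100.0/50.00 = 7.197 × 10^-3 mol
mass of NaOH = 7.197 × 10^-3 × 40.00 = 0.2879 g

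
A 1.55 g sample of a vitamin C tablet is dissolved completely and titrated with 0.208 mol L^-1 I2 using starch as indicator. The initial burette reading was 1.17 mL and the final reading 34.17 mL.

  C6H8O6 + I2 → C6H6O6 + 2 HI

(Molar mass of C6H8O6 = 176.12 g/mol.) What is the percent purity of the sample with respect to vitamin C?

78.0 %

n(I2) = 0.0330 L × 0.208 mol/L = 6.86 × 10^-3 mol
n(C6H8O6) = 6.86 × 10^-3 mol (1:1 ratio)
mass of C6H8O6 = 6.86 × 10^-3 × 176.12 g/mol = 1.21 g
% C6H8O6 = 1.21 / 1.55 × 100 = 78.0 %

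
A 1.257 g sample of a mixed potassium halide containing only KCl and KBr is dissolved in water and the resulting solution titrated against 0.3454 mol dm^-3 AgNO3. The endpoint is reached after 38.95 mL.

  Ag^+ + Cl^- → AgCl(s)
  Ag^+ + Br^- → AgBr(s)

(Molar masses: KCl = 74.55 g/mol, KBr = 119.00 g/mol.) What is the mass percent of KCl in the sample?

n(AgNO3) = 0.03895 × 0.3454 = 0.01345 mol
Let x = n(KCl), y = n(KBr).
Titrant: 1x + 1y = 0.01345;  mass: 74.55x + 119.00y = 1.257
Solving, x = 7.738 × 10^-3 mol, y = 5.716 × 10^-3 mol
mass of KCl = 7.738 × 10^-3 × 74.55 = 0.5769 g
% KCl = 0.5769 / 1.257 × 100 = 45.89 %

45.89 %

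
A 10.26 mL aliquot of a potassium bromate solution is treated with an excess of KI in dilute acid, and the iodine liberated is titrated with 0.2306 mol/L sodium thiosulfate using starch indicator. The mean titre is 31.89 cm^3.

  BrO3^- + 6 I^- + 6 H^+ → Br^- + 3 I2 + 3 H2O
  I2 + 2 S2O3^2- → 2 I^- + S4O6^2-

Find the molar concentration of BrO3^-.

n(S2O3^2-) = 0.03189 × 0.2306 = 7.354 × 10^-3 mol
n(I2) = n(S2O3^2-)/2 = 3.677 × 10^-3 mol
From the 1:3 ratio, n(BrO3^-) in the aliquot = 1/3 × 3.677 × 10^-3 = 1.226 × 10^-3 mol
[BrO3^-] = 1.226 × 10^-3 / 0.01026 = 0.1195 mol/L

0.1195 mol/L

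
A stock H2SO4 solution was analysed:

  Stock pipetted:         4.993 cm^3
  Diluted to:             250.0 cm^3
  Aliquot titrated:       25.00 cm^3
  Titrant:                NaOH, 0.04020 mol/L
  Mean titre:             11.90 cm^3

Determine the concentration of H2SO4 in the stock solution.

0.4791 mol/L

H2SO4 + 2 NaOH → Na2SO4 + 2 H2O
n(NaOH) = 0.01190 × 0.04020 = 4.784 × 10^-4 mol
From the 1:2 ratio, n(H2SO4) in the aliquot = 1/2 × 4.784 × 10^-4 = 2.392 × 10^-4 mol
[H2SO4]_dilute = 2.392 × 10^-4 / 0.02500 = 0.009568 mol/L
Dilution factor = 250.0 / 4.993 = 50.07
[H2SO4]_stock = 0.009568 × 50.07 = 0.4791 mol/L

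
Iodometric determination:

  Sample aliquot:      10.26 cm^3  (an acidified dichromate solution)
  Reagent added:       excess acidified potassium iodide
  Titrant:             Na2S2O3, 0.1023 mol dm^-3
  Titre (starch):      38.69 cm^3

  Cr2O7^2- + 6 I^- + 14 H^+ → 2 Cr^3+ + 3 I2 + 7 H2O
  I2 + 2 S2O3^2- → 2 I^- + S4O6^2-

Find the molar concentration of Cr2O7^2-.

n(S2O3^2-) = 0.03869 × 0.1023 = 3.958 × 10^-3 mol
n(I2) = n(S2O3^2-)/2 = 1.979 × 10^-3 mol
From the 1:3 ratio, n(Cr2O7^2-) in the aliquot = 1/3 × 1.979 × 10^-3 = 6.597 × 10^-4 mol
[Cr2O7^2-] = 6.597 × 10^-4 / 0.01026 = 0.06429 mol/L

0.06429 mol/L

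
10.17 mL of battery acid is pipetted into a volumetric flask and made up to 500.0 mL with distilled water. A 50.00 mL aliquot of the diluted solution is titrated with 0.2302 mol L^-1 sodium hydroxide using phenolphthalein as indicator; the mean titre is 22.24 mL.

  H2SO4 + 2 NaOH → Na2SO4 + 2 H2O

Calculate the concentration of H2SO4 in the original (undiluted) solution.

2.517 mol/L

n(NaOH) = 0.02224 × 0.2302 = 5.120 × 10^-3 mol
From the 1:2 ratio, n(H2SO4) in the aliquot = 1/2 × 5.120 × 10^-3 = 2.560 × 10^-3 mol
[H2SO4]_dilute = 2.560 × 10^-3 / 0.05000 = 0.05120 mol/L
Dilution factor = 500.0 / 10.17 = 49.16
[H2SO4]_stock = 0.05120 × 49.16 = 2.517 mol/L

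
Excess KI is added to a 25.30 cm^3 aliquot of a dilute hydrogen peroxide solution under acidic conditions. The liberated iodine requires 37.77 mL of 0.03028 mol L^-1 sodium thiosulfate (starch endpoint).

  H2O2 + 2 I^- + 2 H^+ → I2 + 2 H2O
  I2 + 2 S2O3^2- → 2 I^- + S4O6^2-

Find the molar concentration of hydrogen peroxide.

0.02260 mol/L

n(S2O3^2-) = 0.03777 × 0.03028 = 1.144 × 10^-3 mol
n(I2) = n(S2O3^2-)/2 = 5.718 × 10^-4 mol
n(H2O2) in the aliquot = 5.718 × 10^-4 mol (1:1 ratio)
[H2O2] = 5.718 × 10^-4 / 0.02530 = 0.02260 mol/L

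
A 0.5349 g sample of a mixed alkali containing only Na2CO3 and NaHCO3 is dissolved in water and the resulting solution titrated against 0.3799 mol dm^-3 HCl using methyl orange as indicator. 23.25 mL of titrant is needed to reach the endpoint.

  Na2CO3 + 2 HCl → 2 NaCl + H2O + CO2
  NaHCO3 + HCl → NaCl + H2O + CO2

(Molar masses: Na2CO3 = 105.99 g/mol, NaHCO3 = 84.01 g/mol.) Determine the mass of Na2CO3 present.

0.3539 g

n(HCl) = 0.02325 × 0.3799 = 8.833 × 10^-3 mol
Let x = n(Na2CO3), y = n(NaHCO3).
Titrant: 2x + 1y = 8.833 × 10^-3;  mass: 105.99x + 84.01y = 0.5349
Solving, x = 3.339 × 10^-3 mol, y = 2.154 × 10^-3 mol
mass of Na2CO3 = 3.339 × 10^-3 × 105.99 = 0.3539 g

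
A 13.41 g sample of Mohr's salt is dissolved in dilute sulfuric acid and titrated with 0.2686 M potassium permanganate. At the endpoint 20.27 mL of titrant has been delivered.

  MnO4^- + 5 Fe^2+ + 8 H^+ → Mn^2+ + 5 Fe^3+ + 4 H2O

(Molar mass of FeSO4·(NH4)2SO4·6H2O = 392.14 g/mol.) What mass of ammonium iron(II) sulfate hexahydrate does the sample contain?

10.68 g

n(KMnO4) = 0.02027 L × 0.2686 mol/L = 5.445 × 10^-3 mol
From the 5:1 ratio, n(FeSO4·(NH4)2SO4·6H2O) = 5/1 × 5.445 × 10^-3 = 0.02722 mol
mass of FeSO4·(NH4)2SO4·6H2O = 0.02722 × 392.14 g/mol = 10.68 g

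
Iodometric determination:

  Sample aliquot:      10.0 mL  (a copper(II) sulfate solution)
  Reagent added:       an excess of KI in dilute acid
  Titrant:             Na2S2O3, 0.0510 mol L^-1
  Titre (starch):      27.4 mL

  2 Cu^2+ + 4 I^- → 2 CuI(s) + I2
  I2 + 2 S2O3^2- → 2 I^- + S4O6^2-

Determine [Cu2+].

0.140 mol/L

n(S2O3^2-) = 0.0274 × 0.0510 = 1.40 × 10^-3 mol
n(I2) = n(S2O3^2-)/2 = 6.99 × 10^-4 mol
From the 2:1 ratio, n(Cu2+) in the aliquot = 2/1 × 6.99 × 10^-4 = 1.40 × 10^-3 mol
[Cu2+] = 1.40 × 10^-3 / 0.0100 = 0.140 mol/L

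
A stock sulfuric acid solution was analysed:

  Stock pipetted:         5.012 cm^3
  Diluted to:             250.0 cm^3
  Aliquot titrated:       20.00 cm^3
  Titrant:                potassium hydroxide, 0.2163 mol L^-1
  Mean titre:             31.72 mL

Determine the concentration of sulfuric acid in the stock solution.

H2SO4 + 2 KOH → K2SO4 + 2 H2O
n(KOH) = 0.03172 × 0.2163 = 6.861 × 10^-3 mol
From the 1:2 ratio, n(H2SO4) in the aliquot = 1/2 × 6.861 × 10^-3 = 3.431 × 10^-3 mol
[H2SO4]_dilute = 3.431 × 10^-3 / 0.02000 = 0.1715 mol/L
Dilution factor = 250.0 / 5.012 = 49.88
[H2SO4]_stock = 0.1715 × 49.88 = 8.556 mol/L

8.556 mol/L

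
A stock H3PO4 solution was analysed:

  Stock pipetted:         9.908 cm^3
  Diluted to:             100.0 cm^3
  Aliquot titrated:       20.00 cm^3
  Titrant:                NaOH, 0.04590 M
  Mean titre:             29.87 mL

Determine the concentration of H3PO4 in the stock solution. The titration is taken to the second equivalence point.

0.3459 M

H3PO4 + 2 NaOH → Na2HPO4 + 2 H2O
n(NaOH) = 0.02987 × 0.04590 = 1.371 × 10^-3 mol
From the 1:2 ratio, n(H3PO4) in the aliquot = 1/2 × 1.371 × 10^-3 = 6.855 × 10^-4 mol
[H3PO4]_dilute = 6.855 × 10^-4 / 0.02000 = 0.03428 mol/L
Dilution factor = 100.0 / 9.908 = 10.09
[H3PO4]_stock = 0.03428 × 10.09 = 0.3459 mol/L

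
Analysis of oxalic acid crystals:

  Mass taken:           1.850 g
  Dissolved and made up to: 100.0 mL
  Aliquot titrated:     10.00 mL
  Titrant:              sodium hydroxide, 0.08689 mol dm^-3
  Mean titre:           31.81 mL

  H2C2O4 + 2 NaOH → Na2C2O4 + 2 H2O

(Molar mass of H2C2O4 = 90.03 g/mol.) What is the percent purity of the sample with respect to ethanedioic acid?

n(NaOH) per titration = 0.03181 × 0.08689 = 2.764 × 10^-3 mol
From the 1:2 ratio, n(H2C2O4) in each aliquot = 1/2 × 2.764 × 10^-3 = 1.382 × 10^-3 mol
n(H2C2O4) in the whole flask = 1.382 × 10^-3 × 100.0/10.00 = 0.01382 mol
mass of H2C2O4 = 0.01382 × 90.03 = 1.244 g
% H2C2O4 = 1.244 / 1.850 × 100 = 67.25 %

67.25 %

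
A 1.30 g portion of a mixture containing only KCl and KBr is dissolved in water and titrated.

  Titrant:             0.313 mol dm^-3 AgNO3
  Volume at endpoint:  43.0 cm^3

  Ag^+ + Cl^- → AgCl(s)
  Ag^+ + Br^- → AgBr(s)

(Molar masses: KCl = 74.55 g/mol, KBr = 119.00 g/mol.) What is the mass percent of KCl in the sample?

38.9 %

n(AgNO3) = 0.0430 × 0.313 = 0.0135 mol
Let x = n(KCl), y = n(KBr).
Titrant: 1x + 1y = 0.0135;  mass: 74.55x + 119.00y = 1.30
Solving, x = 6.79 × 10^-3 mol, y = 6.67 × 10^-3 mol
mass of KCl = 6.79 × 10^-3 × 74.55 = 0.506 g
% KCl = 0.506 / 1.30 × 100 = 38.9 %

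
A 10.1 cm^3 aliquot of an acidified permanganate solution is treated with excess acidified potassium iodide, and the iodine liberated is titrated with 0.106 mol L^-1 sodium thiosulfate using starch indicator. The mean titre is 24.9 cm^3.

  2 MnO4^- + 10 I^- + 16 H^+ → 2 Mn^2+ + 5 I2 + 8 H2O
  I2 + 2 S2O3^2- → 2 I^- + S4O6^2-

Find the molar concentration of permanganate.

0.0523 mol/L

n(S2O3^2-) = 0.0249 × 0.106 = 2.64 × 10^-3 mol
n(I2) = n(S2O3^2-)/2 = 1.32 × 10^-3 mol
From the 2:5 ratio, n(MnO4^-) in the aliquot = 2/5 × 1.32 × 10^-3 = 5.28 × 10^-4 mol
[MnO4^-] = 5.28 × 10^-4 / 0.0101 = 0.0523 mol/L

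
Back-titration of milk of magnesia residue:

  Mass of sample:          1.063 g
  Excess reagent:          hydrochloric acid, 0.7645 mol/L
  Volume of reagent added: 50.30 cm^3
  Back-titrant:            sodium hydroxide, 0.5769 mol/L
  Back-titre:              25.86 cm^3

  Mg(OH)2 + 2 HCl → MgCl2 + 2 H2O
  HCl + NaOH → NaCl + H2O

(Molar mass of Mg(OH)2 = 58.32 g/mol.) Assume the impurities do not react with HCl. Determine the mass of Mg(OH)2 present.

0.6863 g

n(HCl) added = 0.05030 × 0.7645 = 0.03845 mol
n(NaOH) used in back-titration = 0.02586 × 0.5769 = 0.01492 mol
n(HCl) left over = 0.01492 mol (1:1 ratio)
n(HCl) consumed by analyte = 0.03845 − 0.01492 = 0.02354 mol
From the 1:2 ratio, n(Mg(OH)2) = 1/2 × 0.02354 = 0.01177 mol
mass of Mg(OH)2 = 0.01177 × 58.32 = 0.6863 g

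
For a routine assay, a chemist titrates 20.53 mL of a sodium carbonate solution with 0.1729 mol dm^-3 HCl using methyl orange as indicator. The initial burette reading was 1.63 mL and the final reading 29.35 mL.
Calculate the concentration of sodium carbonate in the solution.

Na2CO3 + 2 HCl → 2 NaCl + H2O + CO2
n(HCl) = 0.02772 L × 0.1729 mol/L = 4.793 × 10^-3 mol
From the 1:2 mole ratio, n(Na2CO3) = 1/2 × 4.793 × 10^-3 = 2.396 × 10^-3 mol
[Na2CO3] = 2.396 × 10^-3 mol / 0.02053 L = 0.1167 mol/L

0.1167 mol/L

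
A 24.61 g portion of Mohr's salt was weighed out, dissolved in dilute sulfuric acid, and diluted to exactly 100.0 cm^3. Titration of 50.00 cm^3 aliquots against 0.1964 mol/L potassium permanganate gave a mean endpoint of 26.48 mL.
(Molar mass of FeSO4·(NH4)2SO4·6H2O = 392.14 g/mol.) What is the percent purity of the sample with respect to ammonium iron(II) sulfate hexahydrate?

MnO4^- + 5 Fe^2+ + 8 H^+ → Mn^2+ + 5 Fe^3+ + 4 H2O
n(KMnO4) per titration = 0.02648 × 0.1964 = 5.201 × 10^-3 mol
From the 5:1 ratio, n(FeSO4·(NH4)2SO4·6H2O) in each aliquot = 5/1 × 5.201 × 10^-3 = 0.02600 mol
n(FeSO4·(NH4)2SO4·6H2O) in the whole flask = 0.02600 × 100.0/50.00 = 0.05201 mol
mass of FeSO4·(NH4)2SO4·6H2O = 0.05201 × 392.14 = 20.39 g
% FeSO4·(NH4)2SO4·6H2O = 20.39 / 24.61 × 100 = 82.87 %

82.87 %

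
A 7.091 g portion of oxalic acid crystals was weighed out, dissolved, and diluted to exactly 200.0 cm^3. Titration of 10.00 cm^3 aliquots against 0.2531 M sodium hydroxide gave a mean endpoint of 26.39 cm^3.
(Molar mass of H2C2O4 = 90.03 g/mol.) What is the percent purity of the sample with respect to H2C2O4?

H2C2O4 + 2 NaOH → Na2C2O4 + 2 H2O
n(NaOH) per titration = 0.02639 × 0.2531 = 6.679 × 10^-3 mol
From the 1:2 ratio, n(H2C2O4) in each aliquot = 1/2 × 6.679 × 10^-3 = 3.340 × 10^-3 mol
n(H2C2O4) in the whole flask = 3.340 × 10^-3 × 200.0/10.00 = 0.06679 mol
mass of H2C2O4 = 0.06679 × 90.03 = 6.013 g
% H2C2O4 = 6.013 / 7.091 × 100 = 84.80 %

84.80 %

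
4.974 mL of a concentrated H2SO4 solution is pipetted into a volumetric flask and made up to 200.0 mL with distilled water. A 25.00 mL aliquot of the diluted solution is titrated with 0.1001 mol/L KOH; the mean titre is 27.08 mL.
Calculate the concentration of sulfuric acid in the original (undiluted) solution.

H2SO4 + 2 KOH → K2SO4 + 2 H2O
n(KOH) = 0.02708 × 0.1001 = 2.711 × 10^-3 mol
From the 1:2 ratio, n(H2SO4) in the aliquot = 1/2 × 2.711 × 10^-3 = 1.355 × 10^-3 mol
[H2SO4]_dilute = 1.355 × 10^-3 / 0.02500 = 0.05421 mol/L
Dilution factor = 200.0 / 4.974 = 40.21
[H2SO4]_stock = 0.05421 × 40.21 = 2.180 mol/L

2.180 mol/L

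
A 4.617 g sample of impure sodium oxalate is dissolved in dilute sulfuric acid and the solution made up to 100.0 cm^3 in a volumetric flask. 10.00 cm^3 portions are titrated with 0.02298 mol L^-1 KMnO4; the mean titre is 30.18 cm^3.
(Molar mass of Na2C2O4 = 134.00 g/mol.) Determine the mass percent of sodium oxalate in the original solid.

50.32 %

2 MnO4^- + 5 C2O4^2- + 16 H^+ → 2 Mn^2+ + 10 CO2 + 8 H2O
n(KMnO4) per titration = 0.03018 × 0.02298 = 6.935 × 10^-4 mol
From the 5:2 ratio, n(Na2C2O4) in each aliquot = 5/2 × 6.935 × 10^-4 = 1.734 × 10^-3 mol
n(Na2C2O4) in the whole flask = 1.734 × 10^-3 × 100.0/10.00 = 0.01734 mol
mass of Na2C2O4 = 0.01734 × 134.00 = 2.323 g
% Na2C2O4 = 2.323 / 4.617 × 100 = 50.32 %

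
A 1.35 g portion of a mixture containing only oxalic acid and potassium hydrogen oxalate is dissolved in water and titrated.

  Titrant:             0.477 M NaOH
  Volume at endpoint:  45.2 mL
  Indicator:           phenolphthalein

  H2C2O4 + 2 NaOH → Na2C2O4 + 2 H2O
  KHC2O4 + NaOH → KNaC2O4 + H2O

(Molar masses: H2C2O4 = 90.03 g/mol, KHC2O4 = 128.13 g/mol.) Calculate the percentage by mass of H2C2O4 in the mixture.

n(NaOH) = 0.0452 × 0.477 = 0.0216 mol
Let x = n(H2C2O4), y = n(KHC2O4).
Titrant: 2x + 1y = 0.0216;  mass: 90.03x + 128.13y = 1.35
Solving, x = 8.50 × 10^-3 mol, y = 4.57 × 10^-3 mol
mass of H2C2O4 = 8.50 × 10^-3 × 90.03 = 0.765 g
% H2C2O4 = 0.765 / 1.35 × 100 = 56.7 %

56.7 %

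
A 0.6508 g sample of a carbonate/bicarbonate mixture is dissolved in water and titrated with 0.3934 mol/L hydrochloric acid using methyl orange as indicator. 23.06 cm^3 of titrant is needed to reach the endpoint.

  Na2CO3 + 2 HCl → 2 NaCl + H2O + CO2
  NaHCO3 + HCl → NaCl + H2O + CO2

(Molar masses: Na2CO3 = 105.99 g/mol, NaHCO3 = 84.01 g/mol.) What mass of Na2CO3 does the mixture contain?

n(HCl) = 0.02306 × 0.3934 = 9.072 × 10^-3 mol
Let x = n(Na2CO3), y = n(NaHCO3).
Titrant: 2x + 1y = 9.072 × 10^-3;  mass: 105.99x + 84.01y = 0.6508
Solving, x = 1.795 × 10^-3 mol, y = 5.483 × 10^-3 mol
mass of Na2CO3 = 1.795 × 10^-3 × 105.99 = 0.1902 g

0.1902 g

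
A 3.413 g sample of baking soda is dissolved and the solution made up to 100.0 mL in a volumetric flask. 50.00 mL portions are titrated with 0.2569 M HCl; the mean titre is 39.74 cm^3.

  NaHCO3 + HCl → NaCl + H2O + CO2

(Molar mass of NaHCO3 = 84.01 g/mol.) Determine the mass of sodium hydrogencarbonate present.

1.715 g

n(HCl) per titration = 0.03974 × 0.2569 = 0.01021 mol
n(NaHCO3) in each aliquot = 0.01021 mol (1:1 ratio)
n(NaHCO3) in the whole flask = 0.01021 × 100.0/50.00 = 0.02042 mol
mass of NaHCO3 = 0.02042 × 84.01 = 1.715 g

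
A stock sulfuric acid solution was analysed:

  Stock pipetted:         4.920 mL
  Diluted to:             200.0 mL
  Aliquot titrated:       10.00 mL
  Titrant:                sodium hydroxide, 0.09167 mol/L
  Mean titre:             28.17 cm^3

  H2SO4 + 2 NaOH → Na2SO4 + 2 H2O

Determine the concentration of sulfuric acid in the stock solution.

n(NaOH) = 0.02817 × 0.09167 = 2.582 × 10^-3 mol
From the 1:2 ratio, n(H2SO4) in the aliquot = 1/2 × 2.582 × 10^-3 = 1.291 × 10^-3 mol
[H2SO4]_dilute = 1.291 × 10^-3 / 0.01000 = 0.1291 mol/L
Dilution factor = 200.0 / 4.920 = 40.65
[H2SO4]_stock = 0.1291 × 40.65 = 5.249 mol/L

5.249 mol/L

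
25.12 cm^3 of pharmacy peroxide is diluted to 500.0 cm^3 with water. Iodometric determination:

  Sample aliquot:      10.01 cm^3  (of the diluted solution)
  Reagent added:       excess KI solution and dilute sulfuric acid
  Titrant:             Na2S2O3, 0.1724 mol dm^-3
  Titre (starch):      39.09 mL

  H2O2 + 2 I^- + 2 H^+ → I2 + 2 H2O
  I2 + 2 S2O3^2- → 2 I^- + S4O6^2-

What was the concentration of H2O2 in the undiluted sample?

6.700 mol/L

n(S2O3^2-) = 0.03909 × 0.1724 = 6.739 × 10^-3 mol
n(I2) = n(S2O3^2-)/2 = 3.370 × 10^-3 mol
n(H2O2) in the aliquot = 3.370 × 10^-3 mol (1:1 ratio)
[H2O2]_dilute = 3.370 × 10^-3 / 0.01001 = 0.3366 mol/L
[H2O2]_original = 0.3366 × 500.0/25.12 = 6.700 mol/L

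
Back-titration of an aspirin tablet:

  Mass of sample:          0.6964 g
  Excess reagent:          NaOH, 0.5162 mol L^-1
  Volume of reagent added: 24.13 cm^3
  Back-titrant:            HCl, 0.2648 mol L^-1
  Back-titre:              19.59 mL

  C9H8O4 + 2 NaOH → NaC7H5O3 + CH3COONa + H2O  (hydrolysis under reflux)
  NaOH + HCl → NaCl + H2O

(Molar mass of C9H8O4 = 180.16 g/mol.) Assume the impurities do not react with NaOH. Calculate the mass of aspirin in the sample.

n(NaOH) added = 0.02413 × 0.5162 = 0.01246 mol
n(HCl) used in back-titration = 0.01959 × 0.2648 = 5.187 × 10^-3 mol
n(NaOH) left over = 5.187 × 10^-3 mol (1:1 ratio)
n(NaOH) consumed by analyte = 0.01246 − 5.187 × 10^-3 = 7.268 × 10^-3 mol
From the 1:2 ratio, n(C9H8O4) = 1/2 × 7.268 × 10^-3 = 3.634 × 10^-3 mol
mass of C9H8O4 = 3.634 × 10^-3 × 180.16 = 0.6547 g

0.6547 g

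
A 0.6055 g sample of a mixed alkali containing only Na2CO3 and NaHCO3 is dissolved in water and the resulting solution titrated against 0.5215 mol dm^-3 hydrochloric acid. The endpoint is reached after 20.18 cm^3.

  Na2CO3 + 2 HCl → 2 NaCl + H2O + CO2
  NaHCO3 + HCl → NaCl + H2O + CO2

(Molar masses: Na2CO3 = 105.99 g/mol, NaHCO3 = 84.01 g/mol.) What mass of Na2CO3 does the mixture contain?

n(HCl) = 0.02018 × 0.5215 = 0.01052 mol
Let x = n(Na2CO3), y = n(NaHCO3).
Titrant: 2x + 1y = 0.01052;  mass: 105.99x + 84.01y = 0.6055
Solving, x = 4.492 × 10^-3 mol, y = 1.541 × 10^-3 mol
mass of Na2CO3 = 4.492 × 10^-3 × 105.99 = 0.4761 g

0.4761 g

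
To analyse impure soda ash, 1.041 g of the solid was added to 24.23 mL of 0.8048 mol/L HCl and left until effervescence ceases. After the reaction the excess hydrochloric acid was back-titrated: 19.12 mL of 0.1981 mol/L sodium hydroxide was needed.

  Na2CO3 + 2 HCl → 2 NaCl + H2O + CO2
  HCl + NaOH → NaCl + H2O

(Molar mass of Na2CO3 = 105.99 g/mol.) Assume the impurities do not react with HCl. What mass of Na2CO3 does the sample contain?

0.8327 g

n(HCl) added = 0.02423 × 0.8048 = 0.01950 mol
n(NaOH) used in back-titration = 0.01912 × 0.1981 = 3.788 × 10^-3 mol
n(HCl) left over = 3.788 × 10^-3 mol (1:1 ratio)
n(HCl) consumed by analyte = 0.01950 − 3.788 × 10^-3 = 0.01571 mol
From the 1:2 ratio, n(Na2CO3) = 1/2 × 0.01571 = 7.856 × 10^-3 mol
mass of Na2CO3 = 7.856 × 10^-3 × 105.99 = 0.8327 g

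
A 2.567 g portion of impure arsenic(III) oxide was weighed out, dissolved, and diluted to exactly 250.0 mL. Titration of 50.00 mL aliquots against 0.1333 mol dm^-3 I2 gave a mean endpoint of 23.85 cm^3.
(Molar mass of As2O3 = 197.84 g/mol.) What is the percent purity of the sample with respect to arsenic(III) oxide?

As2O3 + 2 I2 + 2 H2O → As2O5 + 4 HI
n(I2) per titration = 0.02385 × 0.1333 = 3.179 × 10^-3 mol
From the 1:2 ratio, n(As2O3) in each aliquot = 1/2 × 3.179 × 10^-3 = 1.590 × 10^-3 mol
n(As2O3) in the whole flask = 1.590 × 10^-3 × 250.0/50.00 = 7.948 × 10^-3 mol
mass of As2O3 = 7.948 × 10^-3 × 197.84 = 1.572 g
% As2O3 = 1.572 / 2.567 × 100 = 61.26 %

61.26 %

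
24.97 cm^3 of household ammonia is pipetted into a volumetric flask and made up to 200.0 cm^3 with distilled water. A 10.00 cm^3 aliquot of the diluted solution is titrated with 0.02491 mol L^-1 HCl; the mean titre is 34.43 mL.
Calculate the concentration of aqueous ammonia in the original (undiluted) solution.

NH3 + HCl → NH4Cl
n(HCl) = 0.03443 × 0.02491 = 8.577 × 10^-4 mol
n(NH3) in the aliquot = 8.577 × 10^-4 mol (1:1 ratio)
[NH3]_dilute = 8.577 × 10^-4 / 0.01000 = 0.08577 mol/L
Dilution factor = 200.0 / 24.97 = 8.010
[NH3]_stock = 0.08577 × 8.010 = 0.6869 mol/L

0.6869 mol/L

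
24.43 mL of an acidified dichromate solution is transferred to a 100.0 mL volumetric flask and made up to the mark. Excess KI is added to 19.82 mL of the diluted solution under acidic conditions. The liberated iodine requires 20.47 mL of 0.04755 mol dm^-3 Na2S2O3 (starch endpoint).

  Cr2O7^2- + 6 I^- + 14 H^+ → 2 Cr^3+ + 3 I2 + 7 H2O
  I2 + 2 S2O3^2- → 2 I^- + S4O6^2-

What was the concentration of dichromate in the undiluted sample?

0.03350 mol/L

n(S2O3^2-) = 0.02047 × 0.04755 = 9.733 × 10^-4 mol
n(I2) = n(S2O3^2-)/2 = 4.867 × 10^-4 mol
From the 1:3 ratio, n(Cr2O7^2-) in the aliquot = 1/3 × 4.867 × 10^-4 = 1.622 × 10^-4 mol
[Cr2O7^2-]_dilute = 1.622 × 10^-4 / 0.01982 = 0.008185 mol/L
[Cr2O7^2-]_original = 0.008185 × 100.0/24.43 = 0.03350 mol/L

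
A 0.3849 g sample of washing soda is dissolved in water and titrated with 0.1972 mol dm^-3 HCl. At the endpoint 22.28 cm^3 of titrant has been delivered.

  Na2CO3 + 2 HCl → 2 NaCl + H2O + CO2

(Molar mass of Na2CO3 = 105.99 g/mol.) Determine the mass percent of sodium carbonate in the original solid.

60.49 %

n(HCl) = 0.02228 L × 0.1972 mol/L = 4.394 × 10^-3 mol
From the 1:2 ratio, n(Na2CO3) = 1/2 × 4.394 × 10^-3 = 2.197 × 10^-3 mol
mass of Na2CO3 = 2.197 × 10^-3 × 105.99 g/mol = 0.2328 g
% Na2CO3 = 0.2328 / 0.3849 × 100 = 60.49 %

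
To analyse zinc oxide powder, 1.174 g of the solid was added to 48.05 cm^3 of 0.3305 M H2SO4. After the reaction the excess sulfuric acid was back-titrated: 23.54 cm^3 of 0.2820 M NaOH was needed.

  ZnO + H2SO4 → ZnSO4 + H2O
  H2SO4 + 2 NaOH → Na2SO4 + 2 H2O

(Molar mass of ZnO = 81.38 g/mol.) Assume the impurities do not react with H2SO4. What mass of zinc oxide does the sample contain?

1.022 g

n(H2SO4) added = 0.04805 × 0.3305 = 0.01588 mol
n(NaOH) used in back-titration = 0.02354 × 0.2820 = 6.638 × 10^-3 mol
From the 1:2 ratio, n(H2SO4) left over = 1/2 × 6.638 × 10^-3 = 3.319 × 10^-3 mol
n(H2SO4) consumed by analyte = 0.01588 − 3.319 × 10^-3 = 0.01256 mol
n(ZnO) = 0.01256 mol (1:1 ratio)
mass of ZnO = 0.01256 × 81.38 = 1.022 g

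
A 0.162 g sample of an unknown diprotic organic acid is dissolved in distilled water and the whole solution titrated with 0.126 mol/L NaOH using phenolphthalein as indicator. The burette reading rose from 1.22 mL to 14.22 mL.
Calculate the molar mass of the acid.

198 g/mol

n(NaOH) = 0.0130 L × 0.126 mol/L = 1.64 × 10^-3 mol
From the 1:2 ratio, n(H2A) = 1/2 × 1.64 × 10^-3 = 8.19 × 10^-4 mol
M = m / n = 0.162 g / 8.19 × 10^-4 mol = 198 g/mol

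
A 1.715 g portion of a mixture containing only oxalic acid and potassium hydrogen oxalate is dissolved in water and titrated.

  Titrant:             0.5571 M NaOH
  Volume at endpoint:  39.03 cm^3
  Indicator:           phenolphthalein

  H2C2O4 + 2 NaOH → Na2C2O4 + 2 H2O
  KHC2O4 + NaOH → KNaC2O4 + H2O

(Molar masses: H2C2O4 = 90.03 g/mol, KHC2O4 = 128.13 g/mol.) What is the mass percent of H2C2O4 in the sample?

33.82 %

n(NaOH) = 0.03903 × 0.5571 = 0.02174 mol
Let x = n(H2C2O4), y = n(KHC2O4).
Titrant: 2x + 1y = 0.02174;  mass: 90.03x + 128.13y = 1.715
Solving, x = 6.443 × 10^-3 mol, y = 8.858 × 10^-3 mol
mass of H2C2O4 = 6.443 × 10^-3 × 90.03 = 0.5801 g
% H2C2O4 = 0.5801 / 1.715 × 100 = 33.82 %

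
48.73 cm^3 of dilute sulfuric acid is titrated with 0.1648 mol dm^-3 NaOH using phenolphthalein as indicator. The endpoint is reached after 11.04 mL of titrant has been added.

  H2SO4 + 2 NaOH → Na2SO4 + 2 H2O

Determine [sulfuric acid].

n(NaOH) = 0.01104 L × 0.1648 mol/L = 1.819 × 10^-3 mol
From the 1:2 mole ratio, n(H2SO4) = 1/2 × 1.819 × 10^-3 = 9.097 × 10^-4 mol
[H2SO4] = 9.097 × 10^-4 mol / 0.04873 L = 0.01867 mol/L

0.01867 mol/L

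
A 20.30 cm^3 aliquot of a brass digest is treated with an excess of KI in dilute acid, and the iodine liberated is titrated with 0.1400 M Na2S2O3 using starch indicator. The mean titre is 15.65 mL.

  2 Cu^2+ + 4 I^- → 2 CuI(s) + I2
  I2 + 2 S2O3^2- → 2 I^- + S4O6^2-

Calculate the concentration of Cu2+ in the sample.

0.1079 M

n(S2O3^2-) = 0.01565 × 0.1400 = 2.191 × 10^-3 mol
n(I2) = n(S2O3^2-)/2 = 1.096 × 10^-3 mol
From the 2:1 ratio, n(Cu2+) in the aliquot = 2/1 × 1.096 × 10^-3 = 2.191 × 10^-3 mol
[Cu2+] = 2.191 × 10^-3 / 0.02030 = 0.1079 mol/L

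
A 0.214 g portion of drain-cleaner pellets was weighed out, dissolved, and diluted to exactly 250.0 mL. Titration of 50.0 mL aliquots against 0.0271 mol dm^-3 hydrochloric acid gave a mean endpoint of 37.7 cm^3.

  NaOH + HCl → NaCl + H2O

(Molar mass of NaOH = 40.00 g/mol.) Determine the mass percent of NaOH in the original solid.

95.5 %

n(HCl) per titration = 0.0377 × 0.0271 = 1.02 × 10^-3 mol
n(NaOH) in each aliquot = 1.02 × 10^-3 mol (1:1 ratio)
n(NaOH) in the whole flask = 1.02 × 10^-3 × 250.0/50.0 = 5.11 × 10^-3 mol
mass of NaOH = 5.11 × 10^-3 × 40.00 = 0.204 g
% NaOH = 0.204 / 0.214 × 100 = 95.5 %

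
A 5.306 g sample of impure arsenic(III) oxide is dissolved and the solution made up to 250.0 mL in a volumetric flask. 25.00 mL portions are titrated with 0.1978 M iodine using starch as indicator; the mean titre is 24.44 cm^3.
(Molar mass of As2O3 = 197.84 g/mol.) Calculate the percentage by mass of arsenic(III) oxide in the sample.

90.12 %

As2O3 + 2 I2 + 2 H2O → As2O5 + 4 HI
n(I2) per titration = 0.02444 × 0.1978 = 4.834 × 10^-3 mol
From the 1:2 ratio, n(As2O3) in each aliquot = 1/2 × 4.834 × 10^-3 = 2.417 × 10^-3 mol
n(As2O3) in the whole flask = 2.417 × 10^-3 × 250.0/25.00 = 0.02417 mol
mass of As2O3 = 0.02417 × 197.84 = 4.782 g
% As2O3 = 4.782 / 5.306 × 100 = 90.12 %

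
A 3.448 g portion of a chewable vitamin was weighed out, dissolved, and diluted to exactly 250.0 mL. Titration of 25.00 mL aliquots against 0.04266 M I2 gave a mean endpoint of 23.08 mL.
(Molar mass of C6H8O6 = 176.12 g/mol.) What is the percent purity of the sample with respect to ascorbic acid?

C6H8O6 + I2 → C6H6O6 + 2 HI
n(I2) per titration = 0.02308 × 0.04266 = 9.846 × 10^-4 mol
n(C6H8O6) in each aliquot = 9.846 × 10^-4 mol (1:1 ratio)
n(C6H8O6) in the whole flask = 9.846 × 10^-4 × 250.0/25.00 = 9.846 × 10^-3 mol
mass of C6H8O6 = 9.846 × 10^-3 × 176.12 = 1.734 g
% C6H8O6 = 1.734 / 3.448 × 100 = 50.29 %

50.29 %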